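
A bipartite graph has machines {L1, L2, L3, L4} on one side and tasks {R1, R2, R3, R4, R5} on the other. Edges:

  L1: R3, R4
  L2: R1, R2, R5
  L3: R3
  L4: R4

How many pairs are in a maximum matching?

3

Unit-capacity flow: source→left, listed edges, right→sink; max matching = max flow.
Augmenting path L1→R3 (+1); matched 1.
Augmenting path L2→R1 (+1); matched 2.
Augmenting path L4→R4 (+1); matched 3.
No augmenting path remains; maximum matching = 3.
König certificate: {L2, R3, R4} is a vertex cover of size 3 (every listed pair touches it), so no matching can be larger.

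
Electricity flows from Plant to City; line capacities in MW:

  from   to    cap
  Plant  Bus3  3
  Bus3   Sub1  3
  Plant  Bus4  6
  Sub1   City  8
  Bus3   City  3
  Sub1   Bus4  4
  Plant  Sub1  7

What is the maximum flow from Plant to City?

Augment Plant→Bus3→City: bottleneck 3, flow now 3.
Augment Plant→Sub1→City: bottleneck 7, flow now 10.
No augmenting path remains; maximum flow = 10.
In the residual graph, reachable from Plant: {Plant, Bus4}.
Min-cut edges: Plant→Bus3 (3), Plant→Sub1 (7); capacity 3 + 7 = 10.
This cut is saturated, so no flow can exceed 10.

10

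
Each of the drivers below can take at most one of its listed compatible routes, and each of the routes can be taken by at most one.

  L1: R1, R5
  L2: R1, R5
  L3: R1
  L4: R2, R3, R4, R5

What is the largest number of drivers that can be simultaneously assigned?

3

Unit-capacity flow: source→left, listed edges, right→sink; max matching = max flow.
Augmenting path L1→R1 (+1); matched 1.
Augmenting path L2→R5 (+1); matched 2.
Augmenting path L4→R2 (+1); matched 3.
No augmenting path remains; maximum matching = 3.
König certificate: {L4, R1, R5} is a vertex cover of size 3 (every listed pair touches it), so no matching can be larger.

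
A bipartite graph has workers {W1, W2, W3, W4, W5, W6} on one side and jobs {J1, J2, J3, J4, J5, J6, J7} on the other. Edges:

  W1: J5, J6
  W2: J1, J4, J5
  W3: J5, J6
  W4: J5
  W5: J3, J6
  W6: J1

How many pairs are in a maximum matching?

5

Unit-capacity flow: source→left, listed edges, right→sink; max matching = max flow.
Augmenting path W1→J5 (+1); matched 1.
Augmenting path W2→J1 (+1); matched 2.
Augmenting path W3→J6 (+1); matched 3.
Augmenting path W5→J3 (+1); matched 4.
Augmenting path W6→J1→W2→J4 (+1); matched 5.
No augmenting path remains; maximum matching = 5.
König certificate: {W2, W5, W6, J5, J6} is a vertex cover of size 5 (every listed pair touches it), so no matching can be larger.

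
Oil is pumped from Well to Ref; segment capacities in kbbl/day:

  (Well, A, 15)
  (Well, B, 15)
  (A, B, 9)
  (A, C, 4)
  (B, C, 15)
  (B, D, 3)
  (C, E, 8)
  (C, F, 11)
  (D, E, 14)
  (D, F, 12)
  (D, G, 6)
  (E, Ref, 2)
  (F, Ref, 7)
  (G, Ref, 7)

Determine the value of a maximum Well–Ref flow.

12

Augment Well→A→C→E→Ref: bottleneck 2, flow now 2.
Augment Well→A→C→F→Ref: bottleneck 2, flow now 4.
Augment Well→B→C→F→Ref: bottleneck 5, flow now 9.
Augment Well→B→D→G→Ref: bottleneck 3, flow now 12.
No augmenting path remains; maximum flow = 12.
In the residual graph, reachable from Well: {Well, A, B, C, E, F}.
Min-cut edges: B→D (3), E→Ref (2), F→Ref (7); capacity 3 + 2 + 7 = 12.
This cut is saturated, so no flow can exceed 12.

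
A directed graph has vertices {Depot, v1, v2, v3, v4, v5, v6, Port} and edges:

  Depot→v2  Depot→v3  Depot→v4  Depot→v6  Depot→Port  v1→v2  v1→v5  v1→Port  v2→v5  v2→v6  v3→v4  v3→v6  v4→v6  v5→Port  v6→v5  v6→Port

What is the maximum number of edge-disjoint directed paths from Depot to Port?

Assign every edge capacity 1; by Menger, the answer equals the max flow.
Path Depot→Port (+1); total 1.
Path Depot→v6→Port (+1); total 2.
Path Depot→v2→v5→Port (+1); total 3.
No residual Depot→Port path; max flow = 3.
Certifying cut of size 3: {Depot→Port, v5→Port, v6→Port}.

3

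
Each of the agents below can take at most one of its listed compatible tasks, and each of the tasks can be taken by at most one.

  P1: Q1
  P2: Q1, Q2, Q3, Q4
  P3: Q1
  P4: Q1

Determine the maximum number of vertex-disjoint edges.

2

Unit-capacity flow: source→left, listed edges, right→sink; max matching = max flow.
Augmenting path P1→Q1 (+1); matched 1.
Augmenting path P2→Q2 (+1); matched 2.
No augmenting path remains; maximum matching = 2.
König certificate: {P2, Q1} is a vertex cover of size 2 (every listed pair touches it), so no matching can be larger.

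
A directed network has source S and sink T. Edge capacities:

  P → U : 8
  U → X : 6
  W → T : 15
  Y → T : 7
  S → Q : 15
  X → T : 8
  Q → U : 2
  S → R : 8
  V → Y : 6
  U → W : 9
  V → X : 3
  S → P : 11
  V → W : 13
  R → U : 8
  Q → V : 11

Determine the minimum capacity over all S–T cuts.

Augment S→P→U→W→T: bottleneck 8, flow now 8.
Augment S→Q→U→W→T: bottleneck 1, flow now 9.
Augment S→Q→U→X→T: bottleneck 1, flow now 10.
Augment S→Q→V→W→T: bottleneck 6, flow now 16.
Augment S→Q→V→X→T: bottleneck 3, flow now 19.
Augment S→Q→V→Y→T: bottleneck 2, flow now 21.
Augment S→R→U→X→T: bottleneck 4, flow now 25.
Augment S→R→U→X→V→Y→T: bottleneck 1, flow now 26. (uses reverse residual edge)
No augmenting path remains; maximum flow = 26.
By max-flow min-cut, the minimum cut capacity equals the max flow.
In the residual graph, reachable from S: {S, P, Q, R, U}.
Min-cut edges: Q→V (11), U→W (9), U→X (6); capacity 11 + 9 + 6 = 26.

26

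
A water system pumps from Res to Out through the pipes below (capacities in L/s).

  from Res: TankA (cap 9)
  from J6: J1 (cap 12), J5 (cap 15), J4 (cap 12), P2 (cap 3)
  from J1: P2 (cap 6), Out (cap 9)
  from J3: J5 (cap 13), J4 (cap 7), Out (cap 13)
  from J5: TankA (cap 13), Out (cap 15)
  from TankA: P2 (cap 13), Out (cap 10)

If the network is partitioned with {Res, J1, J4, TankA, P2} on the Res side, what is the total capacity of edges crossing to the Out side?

19

Edges leaving {Res, J1, J4, TankA, P2}: J1→Out (9), TankA→Out (10).
Cut capacity = 9 + 10 = 19.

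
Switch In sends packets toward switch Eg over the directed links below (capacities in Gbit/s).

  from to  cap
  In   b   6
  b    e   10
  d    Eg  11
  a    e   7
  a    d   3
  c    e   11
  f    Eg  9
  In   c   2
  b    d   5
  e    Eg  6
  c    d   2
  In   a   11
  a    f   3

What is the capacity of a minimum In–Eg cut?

19

Augment In→a→d→Eg: bottleneck 3, flow now 3.
Augment In→a→e→Eg: bottleneck 6, flow now 9.
Augment In→a→f→Eg: bottleneck 2, flow now 11.
Augment In→b→d→Eg: bottleneck 5, flow now 16.
Augment In→c→d→Eg: bottleneck 2, flow now 18.
Augment In→b→e→a→f→Eg: bottleneck 1, flow now 19. (uses reverse residual edge)
No augmenting path remains; maximum flow = 19.
By max-flow min-cut, the minimum cut capacity equals the max flow.
In the residual graph, reachable from In: {In}.
Min-cut edges: In→a (11), In→b (6), In→c (2); capacity 11 + 6 + 2 = 19.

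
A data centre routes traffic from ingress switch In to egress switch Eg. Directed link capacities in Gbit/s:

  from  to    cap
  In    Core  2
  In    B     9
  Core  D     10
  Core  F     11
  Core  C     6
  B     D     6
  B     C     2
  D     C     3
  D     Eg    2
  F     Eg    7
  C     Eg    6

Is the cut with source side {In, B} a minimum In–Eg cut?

Given cut capacity: 2 + 6 + 2 = 10.
Augment In→Core→D→Eg: bottleneck 2, flow now 2.
Augment In→B→C→Eg: bottleneck 2, flow now 4.
Augment In→B→D→C→Eg: bottleneck 3, flow now 7.
Augment In→B→D→Core→F→Eg: bottleneck 2, flow now 9. (uses reverse residual edge)
No augmenting path remains; maximum flow = 9.
In the residual graph, reachable from In: {In, B, D}.
Min-cut edges: In→Core (2), B→C (2), D→C (3), D→Eg (2); capacity 2 + 2 + 3 + 2 = 9.
Cut capacity 10 exceeds the max flow 9, so it is not minimum.

No — its capacity is 10, but the minimum cut has capacity 9.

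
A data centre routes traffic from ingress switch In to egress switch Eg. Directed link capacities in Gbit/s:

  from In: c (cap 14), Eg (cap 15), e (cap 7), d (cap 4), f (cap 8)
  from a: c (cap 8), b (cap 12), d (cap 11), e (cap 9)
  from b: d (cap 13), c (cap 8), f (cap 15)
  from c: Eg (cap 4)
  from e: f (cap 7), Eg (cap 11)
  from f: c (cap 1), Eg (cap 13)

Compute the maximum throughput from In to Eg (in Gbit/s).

34

Augment In→Eg: bottleneck 15, flow now 15.
Augment In→c→Eg: bottleneck 4, flow now 19.
Augment In→e→Eg: bottleneck 7, flow now 26.
Augment In→f→Eg: bottleneck 8, flow now 34.
No augmenting path remains; maximum flow = 34.
In the residual graph, reachable from In: {In, c, d}.
Min-cut edges: In→e (7), In→f (8), In→Eg (15), c→Eg (4); capacity 7 + 8 + 15 + 4 = 34.
This cut is saturated, so no flow can exceed 34.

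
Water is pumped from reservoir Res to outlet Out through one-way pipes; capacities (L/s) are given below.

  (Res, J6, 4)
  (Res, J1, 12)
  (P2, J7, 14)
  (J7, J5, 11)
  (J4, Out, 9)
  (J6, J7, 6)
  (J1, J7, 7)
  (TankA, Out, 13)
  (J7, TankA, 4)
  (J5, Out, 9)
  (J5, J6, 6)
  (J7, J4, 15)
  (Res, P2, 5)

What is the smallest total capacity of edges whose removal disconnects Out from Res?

Augment Res→J6→J7→J4→Out: bottleneck 4, flow now 4.
Augment Res→J1→J7→J4→Out: bottleneck 5, flow now 9.
Augment Res→J1→J7→TankA→Out: bottleneck 2, flow now 11.
Augment Res→P2→J7→TankA→Out: bottleneck 2, flow now 13.
Augment Res→P2→J7→J5→Out: bottleneck 3, flow now 16.
No augmenting path remains; maximum flow = 16.
By max-flow min-cut, the minimum cut capacity equals the max flow.
In the residual graph, reachable from Res: {Res, J1}.
Min-cut edges: Res→J6 (4), Res→P2 (5), J1→J7 (7); capacity 4 + 5 + 7 = 16.

16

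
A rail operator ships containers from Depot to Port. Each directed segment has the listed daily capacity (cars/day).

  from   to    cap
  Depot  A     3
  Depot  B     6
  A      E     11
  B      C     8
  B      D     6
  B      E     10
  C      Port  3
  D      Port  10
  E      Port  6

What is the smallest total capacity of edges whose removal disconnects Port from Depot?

9

Augment Depot→A→E→Port: bottleneck 3, flow now 3.
Augment Depot→B→C→Port: bottleneck 3, flow now 6.
Augment Depot→B→D→Port: bottleneck 3, flow now 9.
No augmenting path remains; maximum flow = 9.
By max-flow min-cut, the minimum cut capacity equals the max flow.
In the residual graph, reachable from Depot: {Depot}.
Min-cut edges: Depot→A (3), Depot→B (6); capacity 3 + 6 = 9.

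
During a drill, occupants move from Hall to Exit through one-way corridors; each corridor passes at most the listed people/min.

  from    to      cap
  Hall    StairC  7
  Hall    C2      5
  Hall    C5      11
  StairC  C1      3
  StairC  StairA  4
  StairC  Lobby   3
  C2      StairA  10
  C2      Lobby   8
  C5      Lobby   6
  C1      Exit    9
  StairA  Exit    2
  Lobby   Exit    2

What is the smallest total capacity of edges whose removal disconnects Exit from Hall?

7

Augment Hall→StairC→C1→Exit: bottleneck 3, flow now 3.
Augment Hall→StairC→StairA→Exit: bottleneck 2, flow now 5.
Augment Hall→StairC→Lobby→Exit: bottleneck 2, flow now 7.
No augmenting path remains; maximum flow = 7.
By max-flow min-cut, the minimum cut capacity equals the max flow.
In the residual graph, reachable from Hall: {Hall, StairC, C2, C5, StairA, Lobby}.
Min-cut edges: StairC→C1 (3), StairA→Exit (2), Lobby→Exit (2); capacity 3 + 2 + 2 = 7.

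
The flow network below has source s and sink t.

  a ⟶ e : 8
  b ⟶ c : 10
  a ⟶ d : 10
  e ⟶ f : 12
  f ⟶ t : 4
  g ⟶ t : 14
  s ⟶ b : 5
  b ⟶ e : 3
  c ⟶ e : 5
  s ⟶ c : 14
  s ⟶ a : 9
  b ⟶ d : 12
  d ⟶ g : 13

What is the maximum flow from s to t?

17

Augment s→a→d→g→t: bottleneck 9, flow now 9.
Augment s→b→d→g→t: bottleneck 4, flow now 13.
Augment s→b→e→f→t: bottleneck 1, flow now 14.
Augment s→c→e→f→t: bottleneck 3, flow now 17.
No augmenting path remains; maximum flow = 17.
In the residual graph, reachable from s: {s, a, b, c, d, e, f}.
Min-cut edges: d→g (13), f→t (4); capacity 13 + 4 = 17.
This cut is saturated, so no flow can exceed 17.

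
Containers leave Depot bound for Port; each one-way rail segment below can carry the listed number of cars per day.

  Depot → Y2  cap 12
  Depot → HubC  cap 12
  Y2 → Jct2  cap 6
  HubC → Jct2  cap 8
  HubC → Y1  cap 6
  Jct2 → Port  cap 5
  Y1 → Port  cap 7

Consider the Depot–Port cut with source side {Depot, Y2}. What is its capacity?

18

Edges leaving {Depot, Y2}: Depot→HubC (12), Y2→Jct2 (6).
Cut capacity = 12 + 6 = 18.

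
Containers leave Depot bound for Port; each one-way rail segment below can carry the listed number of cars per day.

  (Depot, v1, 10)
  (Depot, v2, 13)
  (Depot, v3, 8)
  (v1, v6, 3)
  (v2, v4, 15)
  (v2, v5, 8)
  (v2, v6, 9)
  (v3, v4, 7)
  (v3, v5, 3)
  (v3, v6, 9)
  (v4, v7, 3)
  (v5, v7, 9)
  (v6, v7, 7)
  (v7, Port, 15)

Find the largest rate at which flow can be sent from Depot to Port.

Augment Depot→v1→v6→v7→Port: bottleneck 3, flow now 3.
Augment Depot→v2→v4→v7→Port: bottleneck 3, flow now 6.
Augment Depot→v2→v5→v7→Port: bottleneck 8, flow now 14.
Augment Depot→v2→v6→v7→Port: bottleneck 1, flow now 15.
No augmenting path remains; maximum flow = 15.
In the residual graph, reachable from Depot: {Depot, v1, v2, v3, v4, v5, v6, v7}.
Min-cut edges: v7→Port (15); capacity 15 = 15.
This cut is saturated, so no flow can exceed 15.

15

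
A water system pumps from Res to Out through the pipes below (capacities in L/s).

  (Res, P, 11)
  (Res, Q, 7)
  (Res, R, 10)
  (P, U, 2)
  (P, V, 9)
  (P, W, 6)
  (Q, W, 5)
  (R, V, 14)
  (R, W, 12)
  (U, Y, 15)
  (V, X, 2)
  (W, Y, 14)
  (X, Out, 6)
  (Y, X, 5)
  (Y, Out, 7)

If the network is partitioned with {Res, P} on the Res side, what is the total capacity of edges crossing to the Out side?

Edges leaving {Res, P}: Res→Q (7), Res→R (10), P→U (2), P→V (9), P→W (6).
Cut capacity = 7 + 10 + 2 + 9 + 6 = 34.

34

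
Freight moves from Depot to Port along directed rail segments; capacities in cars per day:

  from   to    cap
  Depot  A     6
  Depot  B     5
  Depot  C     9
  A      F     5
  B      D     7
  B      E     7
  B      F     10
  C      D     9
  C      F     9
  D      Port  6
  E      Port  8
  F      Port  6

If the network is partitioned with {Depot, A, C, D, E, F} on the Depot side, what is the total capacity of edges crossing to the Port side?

25

Edges leaving {Depot, A, C, D, E, F}: Depot→B (5), D→Port (6), E→Port (8), F→Port (6).
Cut capacity = 5 + 6 + 8 + 6 = 25.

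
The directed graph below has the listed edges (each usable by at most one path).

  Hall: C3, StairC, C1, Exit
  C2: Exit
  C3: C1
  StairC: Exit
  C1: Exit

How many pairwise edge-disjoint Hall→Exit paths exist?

3

Assign every edge capacity 1; by Menger, the answer equals the max flow.
Path Hall→Exit (+1); total 1.
Path Hall→StairC→Exit (+1); total 2.
Path Hall→C1→Exit (+1); total 3.
No residual Hall→Exit path; max flow = 3.
Certifying cut of size 3: {C1→Exit, Hall→Exit, Hall→StairC}.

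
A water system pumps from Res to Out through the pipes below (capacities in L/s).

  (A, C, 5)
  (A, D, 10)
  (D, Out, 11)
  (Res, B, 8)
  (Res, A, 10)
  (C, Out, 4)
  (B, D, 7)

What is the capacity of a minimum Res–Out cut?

15

Augment Res→A→C→Out: bottleneck 4, flow now 4.
Augment Res→A→D→Out: bottleneck 6, flow now 10.
Augment Res→B→D→Out: bottleneck 5, flow now 15.
No augmenting path remains; maximum flow = 15.
By max-flow min-cut, the minimum cut capacity equals the max flow.
In the residual graph, reachable from Res: {Res, A, B, C, D}.
Min-cut edges: C→Out (4), D→Out (11); capacity 4 + 11 = 15.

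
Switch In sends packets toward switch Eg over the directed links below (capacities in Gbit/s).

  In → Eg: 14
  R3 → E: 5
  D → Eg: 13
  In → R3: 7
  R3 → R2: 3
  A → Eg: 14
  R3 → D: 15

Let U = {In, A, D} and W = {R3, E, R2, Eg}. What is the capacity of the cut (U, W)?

Edges leaving {In, A, D}: In→R3 (7), In→Eg (14), A→Eg (14), D→Eg (13).
Cut capacity = 7 + 14 + 14 + 13 = 48.

48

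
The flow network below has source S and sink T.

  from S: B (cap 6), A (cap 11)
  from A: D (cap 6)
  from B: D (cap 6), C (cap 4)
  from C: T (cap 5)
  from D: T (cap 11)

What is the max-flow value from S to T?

12

Augment S→A→D→T: bottleneck 6, flow now 6.
Augment S→B→C→T: bottleneck 4, flow now 10.
Augment S→B→D→T: bottleneck 2, flow now 12.
No augmenting path remains; maximum flow = 12.
In the residual graph, reachable from S: {S, A}.
Min-cut edges: S→B (6), A→D (6); capacity 6 + 6 = 12.
This cut is saturated, so no flow can exceed 12.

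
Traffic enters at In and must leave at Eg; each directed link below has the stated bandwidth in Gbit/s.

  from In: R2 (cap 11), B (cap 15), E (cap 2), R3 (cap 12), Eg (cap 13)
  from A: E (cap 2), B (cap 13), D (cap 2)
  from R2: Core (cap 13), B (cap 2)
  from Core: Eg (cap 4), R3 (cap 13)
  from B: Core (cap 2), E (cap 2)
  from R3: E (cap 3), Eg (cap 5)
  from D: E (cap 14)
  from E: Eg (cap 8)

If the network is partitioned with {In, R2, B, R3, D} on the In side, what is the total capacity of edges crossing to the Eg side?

Edges leaving {In, R2, B, R3, D}: In→E (2), In→Eg (13), R2→Core (13), B→Core (2), B→E (2), R3→E (3), R3→Eg (5), D→E (14).
Cut capacity = 2 + 13 + 13 + 2 + 2 + 3 + 5 + 14 = 54.

54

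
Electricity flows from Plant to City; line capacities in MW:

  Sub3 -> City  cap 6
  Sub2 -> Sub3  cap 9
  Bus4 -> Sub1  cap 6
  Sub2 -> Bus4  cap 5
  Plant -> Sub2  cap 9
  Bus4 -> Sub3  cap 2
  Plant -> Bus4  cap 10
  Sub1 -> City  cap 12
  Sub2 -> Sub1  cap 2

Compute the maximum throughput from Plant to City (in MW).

Augment Plant→Sub2→Sub1→City: bottleneck 2, flow now 2.
Augment Plant→Sub2→Sub3→City: bottleneck 6, flow now 8.
Augment Plant→Bus4→Sub1→City: bottleneck 6, flow now 14.
No augmenting path remains; maximum flow = 14.
In the residual graph, reachable from Plant: {Plant, Sub2, Bus4, Sub3}.
Min-cut edges: Sub2→Sub1 (2), Bus4→Sub1 (6), Sub3→City (6); capacity 2 + 6 + 6 = 14.
This cut is saturated, so no flow can exceed 14.

14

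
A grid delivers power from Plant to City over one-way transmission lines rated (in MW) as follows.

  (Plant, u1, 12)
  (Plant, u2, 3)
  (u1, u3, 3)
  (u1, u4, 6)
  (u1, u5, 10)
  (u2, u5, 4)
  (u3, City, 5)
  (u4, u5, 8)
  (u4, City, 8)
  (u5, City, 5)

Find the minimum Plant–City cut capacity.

Augment Plant→u1→u3→City: bottleneck 3, flow now 3.
Augment Plant→u1→u4→City: bottleneck 6, flow now 9.
Augment Plant→u1→u5→City: bottleneck 3, flow now 12.
Augment Plant→u2→u5→City: bottleneck 2, flow now 14.
No augmenting path remains; maximum flow = 14.
By max-flow min-cut, the minimum cut capacity equals the max flow.
In the residual graph, reachable from Plant: {Plant, u1, u2, u5}.
Min-cut edges: u1→u3 (3), u1→u4 (6), u5→City (5); capacity 3 + 6 + 5 = 14.

14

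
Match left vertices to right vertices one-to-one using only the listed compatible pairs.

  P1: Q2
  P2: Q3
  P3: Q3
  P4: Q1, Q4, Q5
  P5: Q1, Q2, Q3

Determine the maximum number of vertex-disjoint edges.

Unit-capacity flow: source→left, listed edges, right→sink; max matching = max flow.
Augmenting path P1→Q2 (+1); matched 1.
Augmenting path P2→Q3 (+1); matched 2.
Augmenting path P4→Q1 (+1); matched 3.
Augmenting path P5→Q1→P4→Q4 (+1); matched 4.
No augmenting path remains; maximum matching = 4.
König certificate: {P1, P4, P5, Q3} is a vertex cover of size 4 (every listed pair touches it), so no matching can be larger.

4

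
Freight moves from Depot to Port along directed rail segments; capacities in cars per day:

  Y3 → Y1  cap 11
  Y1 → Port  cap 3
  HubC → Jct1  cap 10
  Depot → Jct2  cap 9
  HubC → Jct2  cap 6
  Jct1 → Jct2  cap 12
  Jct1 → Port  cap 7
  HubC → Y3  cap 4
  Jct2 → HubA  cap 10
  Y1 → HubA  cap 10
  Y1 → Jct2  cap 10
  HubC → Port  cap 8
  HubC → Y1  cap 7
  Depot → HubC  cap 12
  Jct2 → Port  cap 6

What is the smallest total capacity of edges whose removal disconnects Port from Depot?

18

Augment Depot→HubC→Port: bottleneck 8, flow now 8.
Augment Depot→Jct2→Port: bottleneck 6, flow now 14.
Augment Depot→HubC→Jct1→Port: bottleneck 4, flow now 18.
No augmenting path remains; maximum flow = 18.
By max-flow min-cut, the minimum cut capacity equals the max flow.
In the residual graph, reachable from Depot: {Depot, Jct2, HubA}.
Min-cut edges: Depot→HubC (12), Jct2→Port (6); capacity 12 + 6 = 18.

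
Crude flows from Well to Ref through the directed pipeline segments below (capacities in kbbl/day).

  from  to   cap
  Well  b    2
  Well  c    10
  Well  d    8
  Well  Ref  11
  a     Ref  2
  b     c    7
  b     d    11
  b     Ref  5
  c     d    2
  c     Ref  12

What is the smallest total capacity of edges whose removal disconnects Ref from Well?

Augment Well→Ref: bottleneck 11, flow now 11.
Augment Well→b→Ref: bottleneck 2, flow now 13.
Augment Well→c→Ref: bottleneck 10, flow now 23.
No augmenting path remains; maximum flow = 23.
By max-flow min-cut, the minimum cut capacity equals the max flow.
In the residual graph, reachable from Well: {Well, d}.
Min-cut edges: Well→b (2), Well→c (10), Well→Ref (11); capacity 2 + 10 + 11 = 23.

23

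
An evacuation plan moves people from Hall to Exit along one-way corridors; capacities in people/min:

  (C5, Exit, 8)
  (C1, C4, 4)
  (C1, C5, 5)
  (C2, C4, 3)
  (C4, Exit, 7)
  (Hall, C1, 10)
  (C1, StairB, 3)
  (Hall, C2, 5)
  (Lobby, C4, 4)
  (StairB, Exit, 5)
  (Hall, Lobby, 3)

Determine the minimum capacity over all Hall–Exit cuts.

15

Augment Hall→Lobby→C4→Exit: bottleneck 3, flow now 3.
Augment Hall→C1→StairB→Exit: bottleneck 3, flow now 6.
Augment Hall→C1→C4→Exit: bottleneck 4, flow now 10.
Augment Hall→C1→C5→Exit: bottleneck 3, flow now 13.
Augment Hall→C2→C4→C1→C5→Exit: bottleneck 2, flow now 15. (uses reverse residual edge)
No augmenting path remains; maximum flow = 15.
By max-flow min-cut, the minimum cut capacity equals the max flow.
In the residual graph, reachable from Hall: {Hall, Lobby, C1, C2, C4}.
Min-cut edges: C1→StairB (3), C1→C5 (5), C4→Exit (7); capacity 3 + 5 + 7 = 15.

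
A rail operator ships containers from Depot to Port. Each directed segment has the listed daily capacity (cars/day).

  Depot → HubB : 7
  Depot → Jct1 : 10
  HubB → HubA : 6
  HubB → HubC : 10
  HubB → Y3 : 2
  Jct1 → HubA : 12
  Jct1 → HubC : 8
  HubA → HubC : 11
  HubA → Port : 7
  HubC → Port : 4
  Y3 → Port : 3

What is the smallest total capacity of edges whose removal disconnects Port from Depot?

13

Augment Depot→HubB→HubA→Port: bottleneck 6, flow now 6.
Augment Depot→HubB→HubC→Port: bottleneck 1, flow now 7.
Augment Depot→Jct1→HubA→Port: bottleneck 1, flow now 8.
Augment Depot→Jct1→HubC→Port: bottleneck 3, flow now 11.
Augment Depot→Jct1→HubA→HubB→Y3→Port: bottleneck 2, flow now 13. (uses reverse residual edge)
No augmenting path remains; maximum flow = 13.
By max-flow min-cut, the minimum cut capacity equals the max flow.
In the residual graph, reachable from Depot: {Depot, HubB, Jct1, HubA, HubC}.
Min-cut edges: HubB→Y3 (2), HubA→Port (7), HubC→Port (4); capacity 2 + 7 + 4 = 13.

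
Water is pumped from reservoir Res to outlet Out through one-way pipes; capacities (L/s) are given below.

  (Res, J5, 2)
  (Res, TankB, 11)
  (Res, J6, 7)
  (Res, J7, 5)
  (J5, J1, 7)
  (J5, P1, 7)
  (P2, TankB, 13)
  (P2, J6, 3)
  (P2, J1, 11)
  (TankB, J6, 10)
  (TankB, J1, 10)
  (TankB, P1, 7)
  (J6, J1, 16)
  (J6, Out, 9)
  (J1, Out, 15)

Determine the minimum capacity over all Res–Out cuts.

Augment Res→J6→Out: bottleneck 7, flow now 7.
Augment Res→J5→J1→Out: bottleneck 2, flow now 9.
Augment Res→TankB→J6→Out: bottleneck 2, flow now 11.
Augment Res→TankB→J1→Out: bottleneck 9, flow now 20.
No augmenting path remains; maximum flow = 20.
By max-flow min-cut, the minimum cut capacity equals the max flow.
In the residual graph, reachable from Res: {Res, J7}.
Min-cut edges: Res→J5 (2), Res→TankB (11), Res→J6 (7); capacity 2 + 11 + 7 = 20.

20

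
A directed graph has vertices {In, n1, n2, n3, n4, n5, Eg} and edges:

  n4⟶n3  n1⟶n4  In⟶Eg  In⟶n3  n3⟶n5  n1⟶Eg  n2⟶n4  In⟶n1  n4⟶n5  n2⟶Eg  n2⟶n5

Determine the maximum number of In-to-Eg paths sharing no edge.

2

Assign every edge capacity 1; by Menger, the answer equals the max flow.
Path In→Eg (+1); total 1.
Path In→n1→Eg (+1); total 2.
No residual In→Eg path; max flow = 2.
Certifying cut of size 2: {In→Eg, In→n1}.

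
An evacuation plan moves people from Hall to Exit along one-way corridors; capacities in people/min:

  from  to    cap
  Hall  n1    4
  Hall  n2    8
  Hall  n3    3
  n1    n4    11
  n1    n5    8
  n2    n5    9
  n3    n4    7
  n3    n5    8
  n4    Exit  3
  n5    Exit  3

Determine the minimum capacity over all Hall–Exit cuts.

Augment Hall→n1→n4→Exit: bottleneck 3, flow now 3.
Augment Hall→n1→n5→Exit: bottleneck 1, flow now 4.
Augment Hall→n2→n5→Exit: bottleneck 2, flow now 6.
No augmenting path remains; maximum flow = 6.
By max-flow min-cut, the minimum cut capacity equals the max flow.
In the residual graph, reachable from Hall: {Hall, n1, n2, n3, n4, n5}.
Min-cut edges: n4→Exit (3), n5→Exit (3); capacity 3 + 3 = 6.

6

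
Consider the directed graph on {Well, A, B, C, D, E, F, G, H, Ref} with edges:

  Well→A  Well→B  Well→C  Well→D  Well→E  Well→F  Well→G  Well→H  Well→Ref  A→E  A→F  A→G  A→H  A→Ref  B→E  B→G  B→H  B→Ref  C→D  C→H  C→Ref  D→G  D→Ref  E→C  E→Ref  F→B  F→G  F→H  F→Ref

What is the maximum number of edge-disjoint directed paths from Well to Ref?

7

Assign every edge capacity 1; by Menger, the answer equals the max flow.
Path Well→Ref (+1); total 1.
Path Well→A→Ref (+1); total 2.
Path Well→B→Ref (+1); total 3.
Path Well→C→Ref (+1); total 4.
Path Well→D→Ref (+1); total 5.
Path Well→E→Ref (+1); total 6.
Path Well→F→Ref (+1); total 7.
No residual Well→Ref path; max flow = 7.
Certifying cut of size 7: {Well→A, Well→B, Well→C, Well→D, Well→E, Well→F, Well→Ref}.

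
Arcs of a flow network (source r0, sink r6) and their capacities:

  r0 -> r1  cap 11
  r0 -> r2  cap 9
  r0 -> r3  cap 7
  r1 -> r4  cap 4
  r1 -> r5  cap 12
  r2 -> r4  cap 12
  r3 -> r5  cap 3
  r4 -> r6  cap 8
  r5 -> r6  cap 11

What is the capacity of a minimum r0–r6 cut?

Augment r0→r1→r4→r6: bottleneck 4, flow now 4.
Augment r0→r1→r5→r6: bottleneck 7, flow now 11.
Augment r0→r2→r4→r6: bottleneck 4, flow now 15.
Augment r0→r3→r5→r6: bottleneck 3, flow now 18.
Augment r0→r2→r4→r1→r5→r6: bottleneck 1, flow now 19. (uses reverse residual edge)
No augmenting path remains; maximum flow = 19.
By max-flow min-cut, the minimum cut capacity equals the max flow.
In the residual graph, reachable from r0: {r0, r1, r2, r3, r4, r5}.
Min-cut edges: r4→r6 (8), r5→r6 (11); capacity 8 + 11 = 19.

19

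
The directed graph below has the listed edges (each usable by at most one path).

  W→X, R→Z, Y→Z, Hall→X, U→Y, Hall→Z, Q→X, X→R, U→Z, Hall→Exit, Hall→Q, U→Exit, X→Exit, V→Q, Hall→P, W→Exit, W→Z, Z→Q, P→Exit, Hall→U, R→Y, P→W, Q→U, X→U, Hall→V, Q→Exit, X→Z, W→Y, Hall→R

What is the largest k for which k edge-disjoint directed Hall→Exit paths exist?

5

Assign every edge capacity 1; by Menger, the answer equals the max flow.
Path Hall→Exit (+1); total 1.
Path Hall→P→Exit (+1); total 2.
Path Hall→Q→Exit (+1); total 3.
Path Hall→U→Exit (+1); total 4.
Path Hall→X→Exit (+1); total 5.
No residual Hall→Exit path; max flow = 5.
Certifying cut of size 5: {Hall→Exit, Hall→P, Q→Exit, U→Exit, X→Exit}.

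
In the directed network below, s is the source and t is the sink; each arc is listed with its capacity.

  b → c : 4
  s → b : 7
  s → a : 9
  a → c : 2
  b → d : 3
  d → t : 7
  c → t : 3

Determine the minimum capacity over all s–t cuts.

6

Augment s→a→c→t: bottleneck 2, flow now 2.
Augment s→b→c→t: bottleneck 1, flow now 3.
Augment s→b→d→t: bottleneck 3, flow now 6.
No augmenting path remains; maximum flow = 6.
By max-flow min-cut, the minimum cut capacity equals the max flow.
In the residual graph, reachable from s: {s, a, b, c}.
Min-cut edges: b→d (3), c→t (3); capacity 3 + 3 = 6.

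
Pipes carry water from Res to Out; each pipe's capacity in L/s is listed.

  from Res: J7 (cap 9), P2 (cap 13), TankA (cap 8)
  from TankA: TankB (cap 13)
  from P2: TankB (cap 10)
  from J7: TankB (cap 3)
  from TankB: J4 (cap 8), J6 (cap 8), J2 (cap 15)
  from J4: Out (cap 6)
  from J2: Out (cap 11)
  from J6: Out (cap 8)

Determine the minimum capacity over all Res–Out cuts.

Augment Res→TankA→TankB→J4→Out: bottleneck 6, flow now 6.
Augment Res→TankA→TankB→J2→Out: bottleneck 2, flow now 8.
Augment Res→P2→TankB→J2→Out: bottleneck 9, flow now 17.
Augment Res→P2→TankB→J6→Out: bottleneck 1, flow now 18.
Augment Res→J7→TankB→J6→Out: bottleneck 3, flow now 21.
No augmenting path remains; maximum flow = 21.
By max-flow min-cut, the minimum cut capacity equals the max flow.
In the residual graph, reachable from Res: {Res, P2, J7}.
Min-cut edges: Res→TankA (8), P2→TankB (10), J7→TankB (3); capacity 8 + 10 + 3 = 21.

21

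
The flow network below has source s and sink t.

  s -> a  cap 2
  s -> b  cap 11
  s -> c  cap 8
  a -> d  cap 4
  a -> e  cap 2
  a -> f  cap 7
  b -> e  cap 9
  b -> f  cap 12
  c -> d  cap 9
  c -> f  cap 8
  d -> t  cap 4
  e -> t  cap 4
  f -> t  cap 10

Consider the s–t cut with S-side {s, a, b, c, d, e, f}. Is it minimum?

Yes — it is a minimum cut (capacity 18).

Given cut capacity: 4 + 4 + 10 = 18.
Augment s→a→d→t: bottleneck 2, flow now 2.
Augment s→b→e→t: bottleneck 4, flow now 6.
Augment s→b→f→t: bottleneck 7, flow now 13.
Augment s→c→d→t: bottleneck 2, flow now 15.
Augment s→c→f→t: bottleneck 3, flow now 18.
No augmenting path remains; maximum flow = 18.
Cut capacity 18 equals the max flow, so it is a minimum cut.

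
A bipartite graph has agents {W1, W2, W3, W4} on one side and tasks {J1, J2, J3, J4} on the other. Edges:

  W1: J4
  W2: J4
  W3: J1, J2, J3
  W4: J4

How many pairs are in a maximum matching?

Unit-capacity flow: source→left, listed edges, right→sink; max matching = max flow.
Augmenting path W1→J4 (+1); matched 1.
Augmenting path W3→J1 (+1); matched 2.
No augmenting path remains; maximum matching = 2.
König certificate: {W3, J4} is a vertex cover of size 2 (every listed pair touches it), so no matching can be larger.

2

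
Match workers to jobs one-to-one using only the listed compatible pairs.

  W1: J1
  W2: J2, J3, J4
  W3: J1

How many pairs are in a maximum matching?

Unit-capacity flow: source→left, listed edges, right→sink; max matching = max flow.
Augmenting path W1→J1 (+1); matched 1.
Augmenting path W2→J2 (+1); matched 2.
No augmenting path remains; maximum matching = 2.
König certificate: {W2, J1} is a vertex cover of size 2 (every listed pair touches it), so no matching can be larger.

2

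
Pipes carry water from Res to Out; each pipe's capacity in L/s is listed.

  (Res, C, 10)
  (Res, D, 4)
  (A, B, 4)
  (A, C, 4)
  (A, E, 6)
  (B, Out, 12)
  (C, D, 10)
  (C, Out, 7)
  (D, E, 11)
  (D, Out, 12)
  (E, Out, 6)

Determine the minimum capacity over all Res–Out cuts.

14

Augment Res→C→Out: bottleneck 7, flow now 7.
Augment Res→D→Out: bottleneck 4, flow now 11.
Augment Res→C→D→Out: bottleneck 3, flow now 14.
No augmenting path remains; maximum flow = 14.
By max-flow min-cut, the minimum cut capacity equals the max flow.
In the residual graph, reachable from Res: {Res}.
Min-cut edges: Res→C (10), Res→D (4); capacity 10 + 4 = 14.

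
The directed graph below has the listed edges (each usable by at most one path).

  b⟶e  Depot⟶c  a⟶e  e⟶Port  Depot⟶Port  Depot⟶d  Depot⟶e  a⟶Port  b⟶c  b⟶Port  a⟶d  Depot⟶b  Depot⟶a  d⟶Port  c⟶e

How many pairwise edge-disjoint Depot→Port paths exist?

Assign every edge capacity 1; by Menger, the answer equals the max flow.
Path Depot→Port (+1); total 1.
Path Depot→a→Port (+1); total 2.
Path Depot→b→Port (+1); total 3.
Path Depot→d→Port (+1); total 4.
Path Depot→e→Port (+1); total 5.
No residual Depot→Port path; max flow = 5.
Certifying cut of size 5: {Depot→Port, Depot→a, Depot→b, Depot→d, e→Port}.

5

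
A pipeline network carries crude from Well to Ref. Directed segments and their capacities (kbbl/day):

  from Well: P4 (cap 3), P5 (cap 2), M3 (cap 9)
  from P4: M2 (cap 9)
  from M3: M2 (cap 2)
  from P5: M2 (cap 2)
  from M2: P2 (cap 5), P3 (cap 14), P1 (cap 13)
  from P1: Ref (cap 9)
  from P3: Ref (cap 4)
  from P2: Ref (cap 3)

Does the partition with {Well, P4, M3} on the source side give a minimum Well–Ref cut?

No — its capacity is 13, but the minimum cut has capacity 7.

Given cut capacity: 2 + 9 + 2 = 13.
Augment Well→P4→M2→P1→Ref: bottleneck 3, flow now 3.
Augment Well→M3→M2→P1→Ref: bottleneck 2, flow now 5.
Augment Well→P5→M2→P1→Ref: bottleneck 2, flow now 7.
No augmenting path remains; maximum flow = 7.
In the residual graph, reachable from Well: {Well, M3}.
Min-cut edges: Well→P4 (3), Well→P5 (2), M3→M2 (2); capacity 3 + 2 + 2 = 7.
Cut capacity 13 exceeds the max flow 7, so it is not minimum.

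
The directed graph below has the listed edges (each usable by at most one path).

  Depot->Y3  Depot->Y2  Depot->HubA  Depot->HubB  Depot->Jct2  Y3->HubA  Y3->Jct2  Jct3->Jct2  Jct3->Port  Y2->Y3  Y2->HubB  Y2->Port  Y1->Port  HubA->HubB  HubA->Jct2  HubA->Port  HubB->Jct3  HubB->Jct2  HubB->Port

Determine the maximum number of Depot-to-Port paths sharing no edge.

4

Assign every edge capacity 1; by Menger, the answer equals the max flow.
Path Depot→Y2→Port (+1); total 1.
Path Depot→HubA→Port (+1); total 2.
Path Depot→HubB→Port (+1); total 3.
Path Depot→Y3→HubA→HubB→Jct3→Port (+1); total 4.
No residual Depot→Port path; max flow = 4.
Certifying cut of size 4: {Depot→HubA, Depot→HubB, Depot→Y2, Depot→Y3}.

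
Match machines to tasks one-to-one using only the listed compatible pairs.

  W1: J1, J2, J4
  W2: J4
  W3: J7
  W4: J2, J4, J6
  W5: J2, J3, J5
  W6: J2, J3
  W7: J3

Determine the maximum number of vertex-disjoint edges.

Unit-capacity flow: source→left, listed edges, right→sink; max matching = max flow.
Augmenting path W1→J1 (+1); matched 1.
Augmenting path W2→J4 (+1); matched 2.
Augmenting path W3→J7 (+1); matched 3.
Augmenting path W4→J2 (+1); matched 4.
Augmenting path W5→J3 (+1); matched 5.
Augmenting path W6→J2→W4→J6 (+1); matched 6.
Augmenting path W7→J3→W5→J5 (+1); matched 7.
No augmenting path remains; maximum matching = 7.
König certificate: {W1, W2, W3, W4, W5, W6, W7} is a vertex cover of size 7 (every listed pair touches it), so no matching can be larger.

7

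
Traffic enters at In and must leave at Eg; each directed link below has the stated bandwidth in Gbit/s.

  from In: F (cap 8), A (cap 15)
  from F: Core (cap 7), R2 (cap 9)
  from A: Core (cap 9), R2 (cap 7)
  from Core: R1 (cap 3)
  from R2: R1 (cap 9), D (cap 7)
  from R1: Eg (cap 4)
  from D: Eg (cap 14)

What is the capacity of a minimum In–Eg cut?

11

Augment In→F→Core→R1→Eg: bottleneck 3, flow now 3.
Augment In→F→R2→R1→Eg: bottleneck 1, flow now 4.
Augment In→F→R2→D→Eg: bottleneck 4, flow now 8.
Augment In→A→R2→D→Eg: bottleneck 3, flow now 11.
No augmenting path remains; maximum flow = 11.
By max-flow min-cut, the minimum cut capacity equals the max flow.
In the residual graph, reachable from In: {In, F, A, Core, R2, R1}.
Min-cut edges: R2→D (7), R1→Eg (4); capacity 7 + 4 = 11.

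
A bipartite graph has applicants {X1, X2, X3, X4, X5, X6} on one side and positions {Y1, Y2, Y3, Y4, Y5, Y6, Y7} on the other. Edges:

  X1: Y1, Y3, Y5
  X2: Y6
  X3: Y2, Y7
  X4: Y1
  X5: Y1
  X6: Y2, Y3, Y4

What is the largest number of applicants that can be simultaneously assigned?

5

Unit-capacity flow: source→left, listed edges, right→sink; max matching = max flow.
Augmenting path X1→Y1 (+1); matched 1.
Augmenting path X2→Y6 (+1); matched 2.
Augmenting path X3→Y2 (+1); matched 3.
Augmenting path X6→Y3 (+1); matched 4.
Augmenting path X4→Y1→X1→Y5 (+1); matched 5.
No augmenting path remains; maximum matching = 5.
König certificate: {X1, X2, X3, X6, Y1} is a vertex cover of size 5 (every listed pair touches it), so no matching can be larger.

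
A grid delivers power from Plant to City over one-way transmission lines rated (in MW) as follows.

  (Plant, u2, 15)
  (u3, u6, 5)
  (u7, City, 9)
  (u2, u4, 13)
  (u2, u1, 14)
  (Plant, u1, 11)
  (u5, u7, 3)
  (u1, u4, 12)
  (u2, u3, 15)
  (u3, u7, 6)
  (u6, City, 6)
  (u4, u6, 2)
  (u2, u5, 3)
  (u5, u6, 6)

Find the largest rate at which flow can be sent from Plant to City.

Augment Plant→u1→u4→u6→City: bottleneck 2, flow now 2.
Augment Plant→u2→u3→u6→City: bottleneck 4, flow now 6.
Augment Plant→u2→u3→u7→City: bottleneck 6, flow now 12.
Augment Plant→u2→u5→u7→City: bottleneck 3, flow now 15.
No augmenting path remains; maximum flow = 15.
In the residual graph, reachable from Plant: {Plant, u1, u2, u3, u4, u6}.
Min-cut edges: u2→u5 (3), u3→u7 (6), u6→City (6); capacity 3 + 6 + 6 = 15.
This cut is saturated, so no flow can exceed 15.

15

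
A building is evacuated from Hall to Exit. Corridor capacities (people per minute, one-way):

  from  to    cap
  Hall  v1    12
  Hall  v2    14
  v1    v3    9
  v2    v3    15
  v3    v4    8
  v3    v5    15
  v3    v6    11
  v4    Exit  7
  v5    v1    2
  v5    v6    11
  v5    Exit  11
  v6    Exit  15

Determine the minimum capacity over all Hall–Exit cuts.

23

Augment Hall→v1→v3→v4→Exit: bottleneck 7, flow now 7.
Augment Hall→v1→v3→v5→Exit: bottleneck 2, flow now 9.
Augment Hall→v2→v3→v5→Exit: bottleneck 9, flow now 18.
Augment Hall→v2→v3→v6→Exit: bottleneck 5, flow now 23.
No augmenting path remains; maximum flow = 23.
By max-flow min-cut, the minimum cut capacity equals the max flow.
In the residual graph, reachable from Hall: {Hall, v1}.
Min-cut edges: Hall→v2 (14), v1→v3 (9); capacity 14 + 9 = 23.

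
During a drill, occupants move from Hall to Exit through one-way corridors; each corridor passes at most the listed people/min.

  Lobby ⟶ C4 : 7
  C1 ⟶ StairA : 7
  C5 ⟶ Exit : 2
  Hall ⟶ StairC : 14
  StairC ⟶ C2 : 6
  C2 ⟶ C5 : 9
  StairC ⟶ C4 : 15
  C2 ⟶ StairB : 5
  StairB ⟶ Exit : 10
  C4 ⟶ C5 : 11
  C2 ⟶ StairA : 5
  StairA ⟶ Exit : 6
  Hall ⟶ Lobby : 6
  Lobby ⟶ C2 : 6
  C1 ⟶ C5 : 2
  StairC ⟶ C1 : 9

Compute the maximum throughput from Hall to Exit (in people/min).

Augment Hall→Lobby→C2→StairB→Exit: bottleneck 5, flow now 5.
Augment Hall→Lobby→C2→StairA→Exit: bottleneck 1, flow now 6.
Augment Hall→StairC→C2→StairA→Exit: bottleneck 4, flow now 10.
Augment Hall→StairC→C2→C5→Exit: bottleneck 2, flow now 12.
Augment Hall→StairC→C1→StairA→Exit: bottleneck 1, flow now 13.
No augmenting path remains; maximum flow = 13.
In the residual graph, reachable from Hall: {Hall, Lobby, StairC, C2, C4, C1, StairA, C5}.
Min-cut edges: C2→StairB (5), StairA→Exit (6), C5→Exit (2); capacity 5 + 6 + 2 = 13.
This cut is saturated, so no flow can exceed 13.

13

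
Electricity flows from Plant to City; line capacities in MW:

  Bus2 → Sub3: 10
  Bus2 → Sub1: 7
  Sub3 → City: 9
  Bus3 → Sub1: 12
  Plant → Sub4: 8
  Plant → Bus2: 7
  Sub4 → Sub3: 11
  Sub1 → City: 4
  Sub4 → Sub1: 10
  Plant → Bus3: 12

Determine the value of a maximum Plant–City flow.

Augment Plant→Sub4→Sub1→City: bottleneck 4, flow now 4.
Augment Plant→Sub4→Sub3→City: bottleneck 4, flow now 8.
Augment Plant→Bus2→Sub3→City: bottleneck 5, flow now 13.
No augmenting path remains; maximum flow = 13.
In the residual graph, reachable from Plant: {Plant, Sub4, Bus2, Bus3, Sub1, Sub3}.
Min-cut edges: Sub1→City (4), Sub3→City (9); capacity 4 + 9 = 13.
This cut is saturated, so no flow can exceed 13.

13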